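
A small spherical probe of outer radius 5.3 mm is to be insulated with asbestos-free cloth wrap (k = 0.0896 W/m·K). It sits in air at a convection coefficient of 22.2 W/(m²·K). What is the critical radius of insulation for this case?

r_cr ≈ 8.07 mm

For a sphere r_cr = 2k/h = 2×0.0896/22.2
r_cr = 8.07 mm; since the bare radius (5.3 mm) is below r_cr, adding a thin layer of insulation will *increase* heat loss.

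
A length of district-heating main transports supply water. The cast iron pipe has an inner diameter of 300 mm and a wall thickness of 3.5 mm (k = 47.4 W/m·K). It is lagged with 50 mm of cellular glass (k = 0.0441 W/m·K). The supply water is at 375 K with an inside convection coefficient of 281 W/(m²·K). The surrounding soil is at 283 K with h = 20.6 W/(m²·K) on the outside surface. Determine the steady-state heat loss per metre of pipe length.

Cylindrical conduction, so R = ln(r₂/r₁)/(2πkL) per layer, in series:
R_inner film = 1/(h_i·2πr₁L) = 1/(281×2π×0.15×1) = 0.003776 K/W
R_cast iron pipe wall = ln(153.5/150)/(2π×47.4×1) = 7.745×10^-5 K/W
R_cellular glass = ln(203.5/153.5)/(2π×0.0441×1) = 1.018 K/W
R_outer film = 1/(h_o·2πr_oL) = 1/(20.6×2π×0.2035×1) = 0.03797 K/W
R_total = 1.059 K/W
Q = ΔT/R_total = 92/1.059

q′ ≈ 86.8 W/m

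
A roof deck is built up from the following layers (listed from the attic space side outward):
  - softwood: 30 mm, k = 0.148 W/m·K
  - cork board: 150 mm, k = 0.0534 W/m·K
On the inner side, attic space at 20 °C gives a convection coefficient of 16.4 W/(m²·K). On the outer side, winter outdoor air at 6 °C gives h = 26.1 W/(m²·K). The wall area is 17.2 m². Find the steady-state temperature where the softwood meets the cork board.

T ≈ 18.8 °C

Series thermal resistances:
R_inner film = 1/(h_i·A) = 1/(16.4×17.2) = 0.003545 K/W
R_softwood = L/(kA) = 0.03/(0.148×17.2) = 0.01179 K/W
R_cork board = L/(kA) = 0.15/(0.0534×17.2) = 0.1633 K/W
R_outer film = 1/(h_o·A) = 1/(26.1×17.2) = 0.002228 K/W
R_total = 0.1809 K/W;  Q = ΔT/R_total = 14/0.1809 = 77.4 W
T_interface = T_inner − Q·ΣR(inner→interface) = 20 − 77.4×0.01533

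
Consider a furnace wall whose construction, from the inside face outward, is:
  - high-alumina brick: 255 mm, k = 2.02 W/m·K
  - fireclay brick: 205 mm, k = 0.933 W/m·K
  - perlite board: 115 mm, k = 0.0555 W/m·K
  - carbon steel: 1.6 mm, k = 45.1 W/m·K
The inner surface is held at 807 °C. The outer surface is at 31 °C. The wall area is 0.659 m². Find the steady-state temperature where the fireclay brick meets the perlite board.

Series thermal resistances:
R_high-alumina brick = L/(kA) = 0.255/(2.02×0.659) = 0.1916 K/W
R_fireclay brick = L/(kA) = 0.205/(0.933×0.659) = 0.3334 K/W
R_perlite board = L/(kA) = 0.115/(0.0555×0.659) = 3.144 K/W
R_carbon steel = L/(kA) = 0.0016/(45.1×0.659) = 5.383×10^-5 K/W
R_total = 3.669 K/W;  Q = ΔT/R_total = 776/3.669 = 211.5 W
T_interface = T_inner − Q·ΣR(inner→interface) = 807 − 211×0.525

T ≈ 696 °C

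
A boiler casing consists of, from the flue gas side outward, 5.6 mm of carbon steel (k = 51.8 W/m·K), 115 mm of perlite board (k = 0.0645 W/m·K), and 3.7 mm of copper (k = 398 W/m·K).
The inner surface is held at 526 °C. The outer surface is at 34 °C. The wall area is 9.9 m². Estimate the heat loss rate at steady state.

Model the wall as resistances in series:
R_carbon steel = L/(kA) = 0.0056/(51.8×9.9) = 1.092×10^-5 K/W
R_perlite board = L/(kA) = 0.115/(0.0645×9.9) = 0.1801 K/W
R_copper = L/(kA) = 0.0037/(398×9.9) = 9.39×10^-7 K/W
R_total = 0.1801 K/W
Q = ΔT / R_total = 492 / 0.1801

Q ≈ 2730 W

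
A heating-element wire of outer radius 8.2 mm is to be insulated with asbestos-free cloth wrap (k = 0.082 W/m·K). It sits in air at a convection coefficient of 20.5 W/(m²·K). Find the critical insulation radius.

r_cr ≈ 4 mm

For a cylinder r_cr = k/h = 0.082/20.5
r_cr = 4 mm; since the bare radius (8.2 mm) is above r_cr, any added insulation will reduce heat loss.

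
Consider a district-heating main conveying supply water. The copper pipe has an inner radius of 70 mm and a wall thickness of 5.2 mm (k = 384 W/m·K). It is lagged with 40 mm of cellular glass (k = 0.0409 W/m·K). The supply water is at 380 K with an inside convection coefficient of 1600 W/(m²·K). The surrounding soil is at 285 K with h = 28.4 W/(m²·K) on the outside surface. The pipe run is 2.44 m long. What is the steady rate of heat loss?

Q ≈ 136 W

Radial resistances (cylindrical: R_cond = ln(r_o/r_i)/(2πkL), R_conv = 1/(h·2πrL)):
R_inner film = 1/(h_i·2πr₁L) = 1/(1600×2π×0.07×2.44) = 5.824×10^-4 K/W
R_copper pipe wall = ln(75.2/70)/(2π×384×2.44) = 1.217×10^-5 K/W
R_cellular glass = ln(115.2/75.2)/(2π×0.0409×2.44) = 0.6802 K/W
R_outer film = 1/(h_o·2πr_oL) = 1/(28.4×2π×0.1152×2.44) = 0.01994 K/W
R_total = 0.7007 K/W
Q = ΔT/R_total = 95/0.7007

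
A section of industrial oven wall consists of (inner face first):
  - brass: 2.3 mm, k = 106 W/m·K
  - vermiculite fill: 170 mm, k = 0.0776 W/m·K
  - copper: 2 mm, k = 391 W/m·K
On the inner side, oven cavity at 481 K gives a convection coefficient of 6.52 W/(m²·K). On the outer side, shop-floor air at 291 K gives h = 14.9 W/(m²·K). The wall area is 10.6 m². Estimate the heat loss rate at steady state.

Q ≈ 835 W

Model the wall as resistances in series:
R_inner film = 1/(h_i·A) = 1/(6.52×10.6) = 0.01447 K/W
R_brass = L/(kA) = 0.0023/(106×10.6) = 2.047×10^-6 K/W
R_vermiculite fill = L/(kA) = 0.17/(0.0776×10.6) = 0.2067 K/W
R_copper = L/(kA) = 0.002/(391×10.6) = 4.826×10^-7 K/W
R_outer film = 1/(h_o·A) = 1/(14.9×10.6) = 0.006332 K/W
R_total = 0.2275 K/W
Q = ΔT / R_total = 190 / 0.2275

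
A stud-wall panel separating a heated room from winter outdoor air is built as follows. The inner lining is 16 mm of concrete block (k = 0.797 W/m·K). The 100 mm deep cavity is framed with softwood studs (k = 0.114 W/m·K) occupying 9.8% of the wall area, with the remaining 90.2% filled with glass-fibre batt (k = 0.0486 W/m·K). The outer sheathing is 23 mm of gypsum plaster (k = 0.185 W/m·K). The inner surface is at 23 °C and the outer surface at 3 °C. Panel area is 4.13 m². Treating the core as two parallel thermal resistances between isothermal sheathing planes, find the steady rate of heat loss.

Q ≈ 42.1 W

Sheathing layers in series; stud and cavity paths in parallel between them.
R_inner = 0.016/(0.797×4.13) = 0.004861 K/W
R_stud  = 0.1/(0.114×0.098×4.13) = 2.167 K/W
R_cav   = 0.1/(0.0486×0.902×4.13) = 0.5523 K/W
1/R_core = 1/R_stud + 1/R_cav → R_core = 0.4402 K/W
R_outer = 0.023/(0.185×4.13) = 0.0301 K/W
R_total = 0.4751 K/W
Q = ΔT/R_total = 20/0.4751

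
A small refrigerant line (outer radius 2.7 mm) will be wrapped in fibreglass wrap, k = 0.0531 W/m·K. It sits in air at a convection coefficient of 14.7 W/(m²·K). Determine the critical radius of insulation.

For a cylinder r_cr = k/h = 0.0531/14.7
r_cr = 3.61 mm; since the bare radius (2.7 mm) is below r_cr, adding a thin layer of insulation will *increase* heat loss.

r_cr ≈ 3.61 mm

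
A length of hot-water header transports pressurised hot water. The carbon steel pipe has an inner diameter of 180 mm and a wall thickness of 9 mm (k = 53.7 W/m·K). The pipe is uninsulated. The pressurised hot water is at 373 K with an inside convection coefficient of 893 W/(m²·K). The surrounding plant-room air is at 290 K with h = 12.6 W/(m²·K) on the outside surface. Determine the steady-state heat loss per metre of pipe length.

q′ ≈ 639 W/m

Radial resistances (cylindrical: R_cond = ln(r_o/r_i)/(2πkL), R_conv = 1/(h·2πrL)):
R_inner film = 1/(h_i·2πr₁L) = 1/(893×2π×0.09×1) = 0.00198 K/W
R_carbon steel pipe wall = ln(99/90)/(2π×53.7×1) = 2.825×10^-4 K/W
R_outer film = 1/(h_o·2πr_oL) = 1/(12.6×2π×0.099×1) = 0.1276 K/W
R_total = 0.1299 K/W
Q = ΔT/R_total = 83/0.1299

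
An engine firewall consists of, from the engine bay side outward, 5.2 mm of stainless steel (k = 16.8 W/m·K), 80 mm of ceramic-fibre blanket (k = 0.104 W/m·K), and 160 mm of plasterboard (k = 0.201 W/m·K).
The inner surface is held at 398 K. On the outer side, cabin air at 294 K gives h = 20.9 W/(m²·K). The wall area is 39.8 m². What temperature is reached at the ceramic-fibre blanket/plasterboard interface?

T ≈ 348 K

Treating each layer as a thermal resistance in series:
R_stainless steel = L/(kA) = 0.0052/(16.8×39.8) = 7.777×10^-6 K/W
R_ceramic-fibre blanket = L/(kA) = 0.08/(0.104×39.8) = 0.01933 K/W
R_plasterboard = L/(kA) = 0.16/(0.201×39.8) = 0.02 K/W
R_outer film = 1/(h_o·A) = 1/(20.9×39.8) = 0.001202 K/W
R_total = 0.04054 K/W;  Q = ΔT/R_total = 104/0.04054 = 2566 W
T_interface = T_inner − Q·ΣR(inner→interface) = 398 − 2570×0.01934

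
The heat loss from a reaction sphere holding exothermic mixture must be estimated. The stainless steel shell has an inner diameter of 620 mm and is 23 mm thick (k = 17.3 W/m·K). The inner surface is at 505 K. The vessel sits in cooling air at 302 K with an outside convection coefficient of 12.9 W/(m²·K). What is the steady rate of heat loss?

Spherical conduction: R = (1/r_in − 1/r_out)/(4πk) per layer; series-sum.
R_stainless steel shell = (1/0.31 − 1/0.333)/(4π×17.3) = 0.001025 K/W
R_outer film = 1/(h·4πr_o²) = 1/(12.9×4π×0.333²) = 0.05563 K/W
R_total = 0.05666 K/W
Q = ΔT/R_total = 203/0.05666

Q ≈ 3580 W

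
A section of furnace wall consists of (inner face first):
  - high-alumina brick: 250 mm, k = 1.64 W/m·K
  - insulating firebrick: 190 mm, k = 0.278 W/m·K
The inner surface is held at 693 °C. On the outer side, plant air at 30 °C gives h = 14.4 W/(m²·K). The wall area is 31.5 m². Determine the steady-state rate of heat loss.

Model the wall as resistances in series:
R_high-alumina brick = L/(kA) = 0.25/(1.64×31.5) = 0.004839 K/W
R_insulating firebrick = L/(kA) = 0.19/(0.278×31.5) = 0.0217 K/W
R_outer film = 1/(h_o·A) = 1/(14.4×31.5) = 0.002205 K/W
R_total = 0.02874 K/W
Q = ΔT / R_total = 663 / 0.02874

Q ≈ 23100 W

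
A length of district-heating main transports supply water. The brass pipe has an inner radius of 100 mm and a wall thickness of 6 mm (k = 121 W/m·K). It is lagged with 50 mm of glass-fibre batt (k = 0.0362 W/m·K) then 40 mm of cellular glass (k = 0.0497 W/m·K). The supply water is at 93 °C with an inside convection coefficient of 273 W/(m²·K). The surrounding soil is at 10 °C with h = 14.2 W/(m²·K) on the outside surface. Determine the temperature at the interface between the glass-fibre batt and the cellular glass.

T ≈ 36.2 °C

Radial resistances (cylindrical: R_cond = ln(r_o/r_i)/(2πkL), R_conv = 1/(h·2πrL)):
R_inner film = 1/(h_i·2πr₁L) = 1/(273×2π×0.1×1) = 0.00583 K/W
R_brass pipe wall = ln(106/100)/(2π×121×1) = 7.664×10^-5 K/W
R_glass-fibre batt = ln(156/106)/(2π×0.0362×1) = 1.699 K/W
R_cellular glass = ln(196/156)/(2π×0.0497×1) = 0.731 K/W
R_outer film = 1/(h_o·2πr_oL) = 1/(14.2×2π×0.196×1) = 0.05718 K/W
R_total = 2.493 K/W
Q = ΔT/R_total = 83/2.493
Q = 33.3 W/m
T_interface = T_inner − Q·ΣR(inner→interface) = 93 − 33.3×1.705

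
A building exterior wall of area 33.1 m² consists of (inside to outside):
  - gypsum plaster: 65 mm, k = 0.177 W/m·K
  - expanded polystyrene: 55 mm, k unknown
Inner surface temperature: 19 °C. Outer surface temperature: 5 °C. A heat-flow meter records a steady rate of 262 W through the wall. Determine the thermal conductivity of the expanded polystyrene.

Model the wall as resistances in series:
R_gypsum plaster = L/(kA) = 0.065/(0.177×33.1) = 0.01109 K/W
Sum of known resistances R_other = 0.01109 K/W
Total R = ΔT/Q = 14/262 = 0.05344 K/W
R_expanded polystyrene = R_total − R_other = 0.04234 K/W
k = L/(R·A) = 0.055/(0.04234×33.1)

k ≈ 0.0392 W/(m·K)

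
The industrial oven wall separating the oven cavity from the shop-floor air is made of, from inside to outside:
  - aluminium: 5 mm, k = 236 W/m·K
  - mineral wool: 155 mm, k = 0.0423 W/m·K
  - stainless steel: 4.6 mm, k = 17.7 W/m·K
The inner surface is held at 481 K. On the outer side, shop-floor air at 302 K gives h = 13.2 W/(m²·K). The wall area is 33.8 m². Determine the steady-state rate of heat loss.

Q ≈ 1620 W

Model the wall as resistances in series:
R_aluminium = L/(kA) = 0.005/(236×33.8) = 6.268×10^-7 K/W
R_mineral wool = L/(kA) = 0.155/(0.0423×33.8) = 0.1084 K/W
R_stainless steel = L/(kA) = 0.0046/(17.7×33.8) = 7.689×10^-6 K/W
R_outer film = 1/(h_o·A) = 1/(13.2×33.8) = 0.002241 K/W
R_total = 0.1107 K/W
Q = ΔT / R_total = 179 / 0.1107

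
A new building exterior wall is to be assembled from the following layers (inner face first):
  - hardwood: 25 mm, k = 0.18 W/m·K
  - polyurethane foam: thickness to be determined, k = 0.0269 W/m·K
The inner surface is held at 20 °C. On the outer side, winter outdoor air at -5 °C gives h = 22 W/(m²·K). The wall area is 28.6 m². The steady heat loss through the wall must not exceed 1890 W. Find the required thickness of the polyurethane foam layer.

L ≈ 5.22 mm

Using the resistance-network approach (series):
R_hardwood = L/(kA) = 0.025/(0.18×28.6) = 0.004856 K/W
R_outer film = 1/(h_o·A) = 1/(22×28.6) = 0.001589 K/W
Sum of the known resistances R_other = 0.006446 K/W
Required total resistance R_tot = ΔT/Q_allow = 25/1890 = 0.01323 K/W
R_polyurethane foam = R_tot − R_other = 0.006782 K/W
L = R·k·A = 0.006782×0.0269×28.6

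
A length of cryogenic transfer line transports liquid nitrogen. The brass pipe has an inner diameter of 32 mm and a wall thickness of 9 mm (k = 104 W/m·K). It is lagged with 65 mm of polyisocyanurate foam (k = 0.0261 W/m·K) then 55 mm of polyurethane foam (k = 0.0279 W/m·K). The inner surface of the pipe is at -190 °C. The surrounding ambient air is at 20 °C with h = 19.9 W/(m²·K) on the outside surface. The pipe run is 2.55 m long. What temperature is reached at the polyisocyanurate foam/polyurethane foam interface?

Radial resistances (cylindrical: R_cond = ln(r_o/r_i)/(2πkL), R_conv = 1/(h·2πrL)):
R_brass pipe wall = ln(25/16)/(2π×104×2.55) = 2.678×10^-4 K/W
R_polyisocyanurate foam = ln(90/25)/(2π×0.0261×2.55) = 3.063 K/W
R_polyurethane foam = ln(145/90)/(2π×0.0279×2.55) = 1.067 K/W
R_outer film = 1/(h_o·2πr_oL) = 1/(19.9×2π×0.145×2.55) = 0.02163 K/W
R_total = 4.152 K/W
Q = ΔT/R_total = 210/4.152
Q = 50.6 W
T_interface = T_inner + Q·ΣR(inner→interface) = -190 + 50.6×3.063

T ≈ -35.1 °C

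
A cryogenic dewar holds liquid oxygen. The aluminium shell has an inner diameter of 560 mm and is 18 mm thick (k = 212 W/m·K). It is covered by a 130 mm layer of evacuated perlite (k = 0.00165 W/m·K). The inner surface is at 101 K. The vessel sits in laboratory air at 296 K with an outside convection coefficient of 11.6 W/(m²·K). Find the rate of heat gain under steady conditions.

Q ≈ 3.96 W

Radial (spherical) resistances in series:
R_aluminium shell = (1/0.28 − 1/0.298)/(4π×212) = 8.098×10^-5 K/W
R_evacuated perlite = (1/0.298 − 1/0.428)/(4π×0.00165) = 49.16 K/W
R_outer film = 1/(h·4πr_o²) = 1/(11.6×4π×0.428²) = 0.03745 K/W
R_total = 49.19 K/W
Q = ΔT/R_total = 195/49.19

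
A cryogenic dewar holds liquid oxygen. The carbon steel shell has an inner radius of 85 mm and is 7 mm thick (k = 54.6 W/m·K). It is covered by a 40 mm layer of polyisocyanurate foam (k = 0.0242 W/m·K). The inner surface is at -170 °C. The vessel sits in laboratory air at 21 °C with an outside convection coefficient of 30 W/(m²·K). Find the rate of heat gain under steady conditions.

Each spherical layer contributes R = (1/r_i − 1/r_o)/(4πk):
R_carbon steel shell = (1/0.085 − 1/0.092)/(4π×54.6) = 0.001305 K/W
R_polyisocyanurate foam = (1/0.092 − 1/0.132)/(4π×0.0242) = 10.83 K/W
R_outer film = 1/(h·4πr_o²) = 1/(30×4π×0.132²) = 0.1522 K/W
R_total = 10.98 K/W
Q = ΔT/R_total = 191/10.98

Q ≈ 17.4 W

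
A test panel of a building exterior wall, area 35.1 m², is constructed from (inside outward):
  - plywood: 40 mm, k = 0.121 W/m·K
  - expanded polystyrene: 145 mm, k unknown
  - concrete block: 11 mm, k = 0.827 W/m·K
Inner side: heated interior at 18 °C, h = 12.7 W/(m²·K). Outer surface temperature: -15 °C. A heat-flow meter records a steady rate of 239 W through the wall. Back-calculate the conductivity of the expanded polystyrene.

Thermal resistances in series:
R_inner film = 1/(h_i·A) = 1/(12.7×35.1) = 0.002243 K/W
R_plywood = L/(kA) = 0.04/(0.121×35.1) = 0.009418 K/W
R_concrete block = L/(kA) = 0.011/(0.827×35.1) = 3.789×10^-4 K/W
Sum of known resistances R_other = 0.01204 K/W
Total R = ΔT/Q = 33/239 = 0.1381 K/W
R_expanded polystyrene = R_total − R_other = 0.126 K/W
k = L/(R·A) = 0.145/(0.126×35.1)

k ≈ 0.0328 W/(m·K)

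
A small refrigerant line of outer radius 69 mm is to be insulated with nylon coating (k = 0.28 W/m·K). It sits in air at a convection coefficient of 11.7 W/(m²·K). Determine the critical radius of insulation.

For a cylinder r_cr = k/h = 0.28/11.7
r_cr = 23.9 mm; since the bare radius (69 mm) is above r_cr, any added insulation will reduce heat loss.

r_cr ≈ 23.9 mm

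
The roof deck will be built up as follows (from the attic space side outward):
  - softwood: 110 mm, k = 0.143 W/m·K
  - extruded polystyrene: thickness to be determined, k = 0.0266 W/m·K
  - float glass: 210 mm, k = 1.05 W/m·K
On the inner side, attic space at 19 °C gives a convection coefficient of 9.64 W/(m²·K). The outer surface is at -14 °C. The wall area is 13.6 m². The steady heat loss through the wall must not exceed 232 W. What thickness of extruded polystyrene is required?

Model the wall as resistances in series:
R_inner film = 1/(h_i·A) = 1/(9.64×13.6) = 0.007628 K/W
R_softwood = L/(kA) = 0.11/(0.143×13.6) = 0.05656 K/W
R_float glass = L/(kA) = 0.21/(1.05×13.6) = 0.01471 K/W
Sum of the known resistances R_other = 0.07889 K/W
Required total resistance R_tot = ΔT/Q_allow = 33/232 = 0.1422 K/W
R_extruded polystyrene = R_tot − R_other = 0.06335 K/W
L = R·k·A = 0.06335×0.0266×13.6

L ≈ 22.9 mm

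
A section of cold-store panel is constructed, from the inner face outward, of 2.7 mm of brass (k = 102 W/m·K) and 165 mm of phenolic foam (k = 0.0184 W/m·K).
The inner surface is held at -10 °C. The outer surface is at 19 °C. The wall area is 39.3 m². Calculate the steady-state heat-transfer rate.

Q ≈ 127 W

Treating each layer as a thermal resistance in series:
R_brass = L/(kA) = 0.0027/(102×39.3) = 6.736×10^-7 K/W
R_phenolic foam = L/(kA) = 0.165/(0.0184×39.3) = 0.2282 K/W
R_total = 0.2282 K/W
Q = ΔT / R_total = 29 / 0.2282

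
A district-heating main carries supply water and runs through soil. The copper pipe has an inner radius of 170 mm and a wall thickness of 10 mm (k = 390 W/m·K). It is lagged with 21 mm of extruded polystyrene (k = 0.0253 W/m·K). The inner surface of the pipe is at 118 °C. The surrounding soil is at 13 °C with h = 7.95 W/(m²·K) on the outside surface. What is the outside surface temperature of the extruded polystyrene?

T ≈ 26.2 °C

Cylindrical conduction, so R = ln(r₂/r₁)/(2πkL) per layer, in series:
R_copper pipe wall = ln(180/170)/(2π×390×1) = 2.333×10^-5 K/W
R_extruded polystyrene = ln(201/180)/(2π×0.0253×1) = 0.6942 K/W
R_outer film = 1/(h_o·2πr_oL) = 1/(7.95×2π×0.201×1) = 0.0996 K/W
R_total = 0.7938 K/W
Q = ΔT/R_total = 105/0.7938
Q = 132 W/m
T_interface = T_inner − Q·ΣR(inner→interface) = 118 − 132×0.6942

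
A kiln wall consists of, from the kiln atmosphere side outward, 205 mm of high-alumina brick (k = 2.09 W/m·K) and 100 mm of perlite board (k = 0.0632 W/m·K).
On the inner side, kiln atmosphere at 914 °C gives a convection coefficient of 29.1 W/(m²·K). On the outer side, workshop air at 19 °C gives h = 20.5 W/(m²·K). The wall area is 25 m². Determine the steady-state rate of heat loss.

Series thermal resistances:
R_inner film = 1/(h_i·A) = 1/(29.1×25) = 0.001375 K/W
R_high-alumina brick = L/(kA) = 0.205/(2.09×25) = 0.003923 K/W
R_perlite board = L/(kA) = 0.1/(0.0632×25) = 0.06329 K/W
R_outer film = 1/(h_o·A) = 1/(20.5×25) = 0.001951 K/W
R_total = 0.07054 K/W
Q = ΔT / R_total = 895 / 0.07054

Q ≈ 12700 W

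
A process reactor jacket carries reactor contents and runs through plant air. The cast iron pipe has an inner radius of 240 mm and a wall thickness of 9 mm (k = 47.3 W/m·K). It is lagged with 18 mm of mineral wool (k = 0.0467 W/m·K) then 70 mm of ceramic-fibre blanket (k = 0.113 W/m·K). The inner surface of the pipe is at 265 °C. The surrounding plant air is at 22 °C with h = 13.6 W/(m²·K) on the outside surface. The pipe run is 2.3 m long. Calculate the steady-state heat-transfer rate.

Cylindrical conduction, so R = ln(r₂/r₁)/(2πkL) per layer, in series:
R_cast iron pipe wall = ln(249/240)/(2π×47.3×2.3) = 5.386×10^-5 K/W
R_mineral wool = ln(267/249)/(2π×0.0467×2.3) = 0.1034 K/W
R_ceramic-fibre blanket = ln(337/267)/(2π×0.113×2.3) = 0.1426 K/W
R_outer film = 1/(h_o·2πr_oL) = 1/(13.6×2π×0.337×2.3) = 0.0151 K/W
R_total = 0.2612 K/W
Q = ΔT/R_total = 243/0.2612

Q ≈ 930 W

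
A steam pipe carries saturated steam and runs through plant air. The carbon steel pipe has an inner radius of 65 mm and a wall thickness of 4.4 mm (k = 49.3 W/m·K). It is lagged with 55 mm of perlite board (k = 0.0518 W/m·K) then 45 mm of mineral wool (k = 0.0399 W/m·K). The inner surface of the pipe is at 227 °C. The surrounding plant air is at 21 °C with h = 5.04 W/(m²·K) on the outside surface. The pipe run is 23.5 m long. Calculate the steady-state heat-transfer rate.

Per-layer cylindrical resistances, series-summed:
R_carbon steel pipe wall = ln(69.4/65)/(2π×49.3×23.5) = 8.998×10^-6 K/W
R_perlite board = ln(124.4/69.4)/(2π×0.0518×23.5) = 0.0763 K/W
R_mineral wool = ln(169.4/124.4)/(2π×0.0399×23.5) = 0.05241 K/W
R_outer film = 1/(h_o·2πr_oL) = 1/(5.04×2π×0.1694×23.5) = 0.007932 K/W
R_total = 0.1367 K/W
Q = ΔT/R_total = 206/0.1367

Q ≈ 1510 W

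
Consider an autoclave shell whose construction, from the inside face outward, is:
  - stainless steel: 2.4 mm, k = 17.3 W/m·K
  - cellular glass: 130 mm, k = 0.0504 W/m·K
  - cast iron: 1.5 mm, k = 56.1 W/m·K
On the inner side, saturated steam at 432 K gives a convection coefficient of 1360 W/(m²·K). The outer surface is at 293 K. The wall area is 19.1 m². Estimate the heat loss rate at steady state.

Q ≈ 1030 W

Series thermal resistances:
R_inner film = 1/(h_i·A) = 1/(1360×19.1) = 3.85×10^-5 K/W
R_stainless steel = L/(kA) = 0.0024/(17.3×19.1) = 7.263×10^-6 K/W
R_cellular glass = L/(kA) = 0.13/(0.0504×19.1) = 0.135 K/W
R_cast iron = L/(kA) = 0.0015/(56.1×19.1) = 1.4×10^-6 K/W
R_total = 0.1351 K/W
Q = ΔT / R_total = 139 / 0.1351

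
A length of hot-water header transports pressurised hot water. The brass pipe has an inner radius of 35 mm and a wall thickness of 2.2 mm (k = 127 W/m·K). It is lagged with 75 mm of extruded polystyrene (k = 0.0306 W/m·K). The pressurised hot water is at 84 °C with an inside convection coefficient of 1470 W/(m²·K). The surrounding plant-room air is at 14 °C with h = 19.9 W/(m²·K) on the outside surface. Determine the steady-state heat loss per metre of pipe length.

Radial resistances (cylindrical: R_cond = ln(r_o/r_i)/(2πkL), R_conv = 1/(h·2πrL)):
R_inner film = 1/(h_i·2πr₁L) = 1/(1470×2π×0.035×1) = 0.003093 K/W
R_brass pipe wall = ln(37.2/35)/(2π×127×1) = 7.64×10^-5 K/W
R_extruded polystyrene = ln(112.2/37.2)/(2π×0.0306×1) = 5.742 K/W
R_outer film = 1/(h_o·2πr_oL) = 1/(19.9×2π×0.1122×1) = 0.07128 K/W
R_total = 5.816 K/W
Q = ΔT/R_total = 70/5.816

q′ ≈ 12 W/m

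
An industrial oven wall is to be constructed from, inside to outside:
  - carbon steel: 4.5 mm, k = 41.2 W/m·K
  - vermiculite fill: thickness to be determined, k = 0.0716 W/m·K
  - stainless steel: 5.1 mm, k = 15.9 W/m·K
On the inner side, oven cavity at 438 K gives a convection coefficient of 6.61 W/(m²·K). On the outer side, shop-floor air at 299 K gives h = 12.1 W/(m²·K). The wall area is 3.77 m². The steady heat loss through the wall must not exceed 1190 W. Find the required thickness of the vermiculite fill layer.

L ≈ 14.7 mm

Using the resistance-network approach (series):
R_inner film = 1/(h_i·A) = 1/(6.61×3.77) = 0.04013 K/W
R_carbon steel = L/(kA) = 0.0045/(41.2×3.77) = 2.897×10^-5 K/W
R_stainless steel = L/(kA) = 0.0051/(15.9×3.77) = 8.508×10^-5 K/W
R_outer film = 1/(h_o·A) = 1/(12.1×3.77) = 0.02192 K/W
Sum of the known resistances R_other = 0.06216 K/W
Required total resistance R_tot = ΔT/Q_allow = 139/1190 = 0.1168 K/W
R_vermiculite fill = R_tot − R_other = 0.05464 K/W
L = R·k·A = 0.05464×0.0716×3.77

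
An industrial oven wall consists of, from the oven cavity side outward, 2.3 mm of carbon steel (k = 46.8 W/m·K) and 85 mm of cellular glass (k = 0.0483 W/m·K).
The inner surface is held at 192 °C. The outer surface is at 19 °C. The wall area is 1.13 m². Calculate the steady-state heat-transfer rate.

Using the resistance-network approach (series):
R_carbon steel = L/(kA) = 0.0023/(46.8×1.13) = 4.349×10^-5 K/W
R_cellular glass = L/(kA) = 0.085/(0.0483×1.13) = 1.557 K/W
R_total = 1.557 K/W
Q = ΔT / R_total = 173 / 1.557

Q ≈ 111 W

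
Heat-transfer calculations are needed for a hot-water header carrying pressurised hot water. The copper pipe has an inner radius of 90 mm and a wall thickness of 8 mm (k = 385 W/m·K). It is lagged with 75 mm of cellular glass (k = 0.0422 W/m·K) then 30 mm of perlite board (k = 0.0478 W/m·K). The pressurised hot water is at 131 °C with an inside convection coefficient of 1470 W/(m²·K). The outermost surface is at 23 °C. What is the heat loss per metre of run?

Treating each annulus and film as a series resistance:
R_inner film = 1/(h_i·2πr₁L) = 1/(1470×2π×0.09×1) = 0.001203 K/W
R_copper pipe wall = ln(98/90)/(2π×385×1) = 3.52×10^-5 K/W
R_cellular glass = ln(173/98)/(2π×0.0422×1) = 2.143 K/W
R_perlite board = ln(203/173)/(2π×0.0478×1) = 0.5325 K/W
R_total = 2.677 K/W
Q = ΔT/R_total = 108/2.677

q′ ≈ 40.3 W/m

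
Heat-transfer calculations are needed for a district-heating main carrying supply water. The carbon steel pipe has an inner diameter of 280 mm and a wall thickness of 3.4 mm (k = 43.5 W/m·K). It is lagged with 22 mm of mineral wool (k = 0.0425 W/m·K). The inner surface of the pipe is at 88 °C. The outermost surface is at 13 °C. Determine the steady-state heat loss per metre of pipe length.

q′ ≈ 140 W/m

For a radial system each layer contributes R = ln(r_out/r_in)/(2πkL); films add R = 1/(hA).
R_carbon steel pipe wall = ln(143.4/140)/(2π×43.5×1) = 8.779×10^-5 K/W
R_mineral wool = ln(165.4/143.4)/(2π×0.0425×1) = 0.5345 K/W
R_total = 0.5346 K/W
Q = ΔT/R_total = 75/0.5346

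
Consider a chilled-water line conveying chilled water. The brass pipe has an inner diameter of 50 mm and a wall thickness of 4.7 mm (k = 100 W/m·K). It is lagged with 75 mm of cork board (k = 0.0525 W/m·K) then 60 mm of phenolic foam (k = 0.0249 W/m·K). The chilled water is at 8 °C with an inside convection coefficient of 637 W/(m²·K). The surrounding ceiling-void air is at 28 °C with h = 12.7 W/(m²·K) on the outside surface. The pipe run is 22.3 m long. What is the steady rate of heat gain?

Treating each annulus and film as a series resistance:
R_inner film = 1/(h_i·2πr₁L) = 1/(637×2π×0.025×22.3) = 4.482×10^-4 K/W
R_brass pipe wall = ln(29.7/25)/(2π×100×22.3) = 1.229×10^-5 K/W
R_cork board = ln(104.7/29.7)/(2π×0.0525×22.3) = 0.1713 K/W
R_phenolic foam = ln(164.7/104.7)/(2π×0.0249×22.3) = 0.1298 K/W
R_outer film = 1/(h_o·2πr_oL) = 1/(12.7×2π×0.1647×22.3) = 0.003412 K/W
R_total = 0.305 K/W
Q = ΔT/R_total = 20/0.305

Q ≈ 65.6 W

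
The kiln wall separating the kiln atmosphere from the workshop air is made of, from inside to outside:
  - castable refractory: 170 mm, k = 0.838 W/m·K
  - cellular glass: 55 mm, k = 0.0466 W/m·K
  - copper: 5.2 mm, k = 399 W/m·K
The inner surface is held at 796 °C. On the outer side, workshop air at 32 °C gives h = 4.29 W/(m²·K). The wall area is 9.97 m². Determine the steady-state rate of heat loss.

Q ≈ 4710 W

Treating each layer as a thermal resistance in series:
R_castable refractory = L/(kA) = 0.17/(0.838×9.97) = 0.02035 K/W
R_cellular glass = L/(kA) = 0.055/(0.0466×9.97) = 0.1184 K/W
R_copper = L/(kA) = 0.0052/(399×9.97) = 1.307×10^-6 K/W
R_outer film = 1/(h_o·A) = 1/(4.29×9.97) = 0.02338 K/W
R_total = 0.1621 K/W
Q = ΔT / R_total = 764 / 0.1621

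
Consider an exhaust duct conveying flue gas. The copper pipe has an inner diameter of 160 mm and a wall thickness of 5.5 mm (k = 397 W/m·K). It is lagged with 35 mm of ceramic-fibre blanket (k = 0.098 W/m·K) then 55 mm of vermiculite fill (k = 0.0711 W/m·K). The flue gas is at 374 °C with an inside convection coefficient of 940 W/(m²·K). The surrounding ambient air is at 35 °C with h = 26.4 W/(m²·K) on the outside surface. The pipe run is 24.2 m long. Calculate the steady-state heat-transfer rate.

Treating each annulus and film as a series resistance:
R_inner film = 1/(h_i·2πr₁L) = 1/(940×2π×0.08×24.2) = 8.746×10^-5 K/W
R_copper pipe wall = ln(85.5/80)/(2π×397×24.2) = 1.101×10^-6 K/W
R_ceramic-fibre blanket = ln(120.5/85.5)/(2π×0.098×24.2) = 0.02303 K/W
R_vermiculite fill = ln(175.5/120.5)/(2π×0.0711×24.2) = 0.03478 K/W
R_outer film = 1/(h_o·2πr_oL) = 1/(26.4×2π×0.1755×24.2) = 0.001419 K/W
R_total = 0.05931 K/W
Q = ΔT/R_total = 339/0.05931

Q ≈ 5720 W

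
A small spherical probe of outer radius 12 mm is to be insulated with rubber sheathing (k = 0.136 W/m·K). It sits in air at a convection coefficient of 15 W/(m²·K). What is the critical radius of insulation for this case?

For a sphere r_cr = 2k/h = 2×0.136/15
r_cr = 18.1 mm; since the bare radius (12 mm) is below r_cr, adding a thin layer of insulation will *increase* heat loss.

r_cr ≈ 18.1 mm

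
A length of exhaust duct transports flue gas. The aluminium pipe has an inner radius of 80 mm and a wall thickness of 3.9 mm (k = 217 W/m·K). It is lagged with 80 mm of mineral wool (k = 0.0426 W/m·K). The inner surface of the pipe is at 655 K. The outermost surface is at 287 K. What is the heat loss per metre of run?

Per-layer cylindrical resistances, series-summed:
R_aluminium pipe wall = ln(83.9/80)/(2π×217×1) = 3.491×10^-5 K/W
R_mineral wool = ln(163.9/83.9)/(2π×0.0426×1) = 2.502 K/W
R_total = 2.502 K/W
Q = ΔT/R_total = 368/2.502

q′ ≈ 147 W/m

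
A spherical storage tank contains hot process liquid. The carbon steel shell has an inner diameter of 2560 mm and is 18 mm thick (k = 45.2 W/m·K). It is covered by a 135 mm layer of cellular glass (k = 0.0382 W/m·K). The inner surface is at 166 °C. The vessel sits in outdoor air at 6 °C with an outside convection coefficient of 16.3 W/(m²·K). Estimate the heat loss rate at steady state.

Q ≈ 1040 W

Spherical conduction: R = (1/r_in − 1/r_out)/(4πk) per layer; series-sum.
R_carbon steel shell = (1/1.28 − 1/1.298)/(4π×45.2) = 1.907×10^-5 K/W
R_cellular glass = (1/1.298 − 1/1.433)/(4π×0.0382) = 0.1512 K/W
R_outer film = 1/(h·4πr_o²) = 1/(16.3×4π×1.433²) = 0.002377 K/W
R_total = 0.1536 K/W
Q = ΔT/R_total = 160/0.1536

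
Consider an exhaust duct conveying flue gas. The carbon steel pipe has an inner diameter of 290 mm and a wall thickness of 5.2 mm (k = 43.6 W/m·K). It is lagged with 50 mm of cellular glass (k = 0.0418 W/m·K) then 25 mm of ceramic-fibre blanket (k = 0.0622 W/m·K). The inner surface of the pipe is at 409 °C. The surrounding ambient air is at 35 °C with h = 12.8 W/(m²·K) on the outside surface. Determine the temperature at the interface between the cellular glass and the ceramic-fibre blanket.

Treating each annulus and film as a series resistance:
R_carbon steel pipe wall = ln(150.2/145)/(2π×43.6×1) = 1.286×10^-4 K/W
R_cellular glass = ln(200.2/150.2)/(2π×0.0418×1) = 1.094 K/W
R_ceramic-fibre blanket = ln(225.2/200.2)/(2π×0.0622×1) = 0.3011 K/W
R_outer film = 1/(h_o·2πr_oL) = 1/(12.8×2π×0.2252×1) = 0.05521 K/W
R_total = 1.451 K/W
Q = ΔT/R_total = 374/1.451
Q = 258 W/m
T_interface = T_inner − Q·ΣR(inner→interface) = 409 − 258×1.094

T ≈ 127 °C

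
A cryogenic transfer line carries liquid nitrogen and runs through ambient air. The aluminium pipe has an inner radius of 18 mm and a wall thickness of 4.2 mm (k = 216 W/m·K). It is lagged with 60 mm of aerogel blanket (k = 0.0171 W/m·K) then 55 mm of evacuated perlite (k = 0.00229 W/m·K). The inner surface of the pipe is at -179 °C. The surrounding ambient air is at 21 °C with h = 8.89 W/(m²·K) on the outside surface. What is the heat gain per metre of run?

Radial resistances (cylindrical: R_cond = ln(r_o/r_i)/(2πkL), R_conv = 1/(h·2πrL)):
R_aluminium pipe wall = ln(22.2/18)/(2π×216×1) = 1.545×10^-4 K/W
R_aerogel blanket = ln(82.2/22.2)/(2π×0.0171×1) = 12.18 K/W
R_evacuated perlite = ln(137.2/82.2)/(2π×0.00229×1) = 35.6 K/W
R_outer film = 1/(h_o·2πr_oL) = 1/(8.89×2π×0.1372×1) = 0.1305 K/W
R_total = 47.92 K/W
Q = ΔT/R_total = 200/47.92

q′ ≈ 4.17 W/m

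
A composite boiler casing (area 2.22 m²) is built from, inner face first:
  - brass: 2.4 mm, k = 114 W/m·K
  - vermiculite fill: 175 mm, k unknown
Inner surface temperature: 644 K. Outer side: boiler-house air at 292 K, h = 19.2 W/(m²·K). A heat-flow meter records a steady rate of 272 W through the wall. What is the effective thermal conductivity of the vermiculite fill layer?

Thermal resistances in series:
R_brass = L/(kA) = 0.0024/(114×2.22) = 9.483×10^-6 K/W
R_outer film = 1/(h_o·A) = 1/(19.2×2.22) = 0.02346 K/W
Sum of known resistances R_other = 0.02347 K/W
Total R = ΔT/Q = 352/272 = 1.294 K/W
R_vermiculite fill = R_total − R_other = 1.271 K/W
k = L/(R·A) = 0.175/(1.271×2.22)

k ≈ 0.062 W/(m·K)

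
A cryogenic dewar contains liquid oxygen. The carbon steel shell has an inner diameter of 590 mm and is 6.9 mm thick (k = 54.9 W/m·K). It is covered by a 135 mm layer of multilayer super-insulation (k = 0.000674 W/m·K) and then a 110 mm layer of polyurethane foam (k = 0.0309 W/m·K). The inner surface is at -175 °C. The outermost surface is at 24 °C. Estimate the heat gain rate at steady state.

Q ≈ 1.63 W

Spherical conduction: R = (1/r_in − 1/r_out)/(4πk) per layer; series-sum.
R_carbon steel shell = (1/0.295 − 1/0.3019)/(4π×54.9) = 1.123×10^-4 K/W
R_multilayer super-insulation = (1/0.3019 − 1/0.4369)/(4π×0.000674) = 120.8 K/W
R_polyurethane foam = (1/0.4369 − 1/0.5469)/(4π×0.0309) = 1.186 K/W
R_total = 122 K/W
Q = ΔT/R_total = 199/122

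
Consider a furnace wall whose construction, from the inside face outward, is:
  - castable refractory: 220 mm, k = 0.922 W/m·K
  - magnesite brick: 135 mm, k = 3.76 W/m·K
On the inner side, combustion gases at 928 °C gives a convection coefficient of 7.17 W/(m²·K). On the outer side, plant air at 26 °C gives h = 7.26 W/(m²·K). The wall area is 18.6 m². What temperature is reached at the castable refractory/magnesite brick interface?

T ≈ 310 °C

Series thermal resistances:
R_inner film = 1/(h_i·A) = 1/(7.17×18.6) = 0.007498 K/W
R_castable refractory = L/(kA) = 0.22/(0.922×18.6) = 0.01283 K/W
R_magnesite brick = L/(kA) = 0.135/(3.76×18.6) = 0.00193 K/W
R_outer film = 1/(h_o·A) = 1/(7.26×18.6) = 0.007405 K/W
R_total = 0.02966 K/W;  Q = ΔT/R_total = 902/0.02966 = 30410 W
T_interface = T_inner − Q·ΣR(inner→interface) = 928 − 30400×0.02033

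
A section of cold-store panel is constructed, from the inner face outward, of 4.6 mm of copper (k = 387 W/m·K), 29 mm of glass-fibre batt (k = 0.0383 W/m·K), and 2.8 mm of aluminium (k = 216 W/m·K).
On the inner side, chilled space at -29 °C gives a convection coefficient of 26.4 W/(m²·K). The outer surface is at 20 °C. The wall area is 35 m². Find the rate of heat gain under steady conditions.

Model the wall as resistances in series:
R_inner film = 1/(h_i·A) = 1/(26.4×35) = 0.001082 K/W
R_copper = L/(kA) = 0.0046/(387×35) = 3.396×10^-7 K/W
R_glass-fibre batt = L/(kA) = 0.029/(0.0383×35) = 0.02163 K/W
R_aluminium = L/(kA) = 0.0028/(216×35) = 3.704×10^-7 K/W
R_total = 0.02272 K/W
Q = ΔT / R_total = 49 / 0.02272

Q ≈ 2160 W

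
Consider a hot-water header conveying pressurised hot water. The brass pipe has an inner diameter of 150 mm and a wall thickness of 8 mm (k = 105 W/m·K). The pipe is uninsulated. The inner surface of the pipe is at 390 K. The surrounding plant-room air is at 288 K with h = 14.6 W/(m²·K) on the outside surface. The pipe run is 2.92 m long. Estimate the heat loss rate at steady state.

Per-layer cylindrical resistances, series-summed:
R_brass pipe wall = ln(83/75)/(2π×105×2.92) = 5.261×10^-5 K/W
R_outer film = 1/(h_o·2πr_oL) = 1/(14.6×2π×0.083×2.92) = 0.04498 K/W
R_total = 0.04503 K/W
Q = ΔT/R_total = 102/0.04503

Q ≈ 2270 W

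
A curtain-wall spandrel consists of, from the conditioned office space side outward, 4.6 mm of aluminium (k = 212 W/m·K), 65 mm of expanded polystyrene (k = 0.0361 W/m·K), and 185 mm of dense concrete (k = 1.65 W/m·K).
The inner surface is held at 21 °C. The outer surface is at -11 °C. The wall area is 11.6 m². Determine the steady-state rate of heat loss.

Q ≈ 194 W

Treating each layer as a thermal resistance in series:
R_aluminium = L/(kA) = 0.0046/(212×11.6) = 1.871×10^-6 K/W
R_expanded polystyrene = L/(kA) = 0.065/(0.0361×11.6) = 0.1552 K/W
R_dense concrete = L/(kA) = 0.185/(1.65×11.6) = 0.009666 K/W
R_total = 0.1649 K/W
Q = ΔT / R_total = 32 / 0.1649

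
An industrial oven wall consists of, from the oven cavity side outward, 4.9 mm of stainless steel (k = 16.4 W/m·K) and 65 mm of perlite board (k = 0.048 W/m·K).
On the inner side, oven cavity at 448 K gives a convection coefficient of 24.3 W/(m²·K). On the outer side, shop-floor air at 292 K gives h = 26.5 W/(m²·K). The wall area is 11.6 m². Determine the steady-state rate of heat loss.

Q ≈ 1260 W

Treating each layer as a thermal resistance in series:
R_inner film = 1/(h_i·A) = 1/(24.3×11.6) = 0.003548 K/W
R_stainless steel = L/(kA) = 0.0049/(16.4×11.6) = 2.576×10^-5 K/W
R_perlite board = L/(kA) = 0.065/(0.048×11.6) = 0.1167 K/W
R_outer film = 1/(h_o·A) = 1/(26.5×11.6) = 0.003253 K/W
R_total = 0.1236 K/W
Q = ΔT / R_total = 156 / 0.1236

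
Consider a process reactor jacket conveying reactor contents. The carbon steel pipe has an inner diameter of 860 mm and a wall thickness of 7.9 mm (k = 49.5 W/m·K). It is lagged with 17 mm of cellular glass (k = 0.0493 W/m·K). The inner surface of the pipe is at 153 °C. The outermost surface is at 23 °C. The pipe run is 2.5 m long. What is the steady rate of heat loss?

Q ≈ 2640 W

Per-layer cylindrical resistances, series-summed:
R_carbon steel pipe wall = ln(437.9/430)/(2π×49.5×2.5) = 2.341×10^-5 K/W
R_cellular glass = ln(454.9/437.9)/(2π×0.0493×2.5) = 0.04918 K/W
R_total = 0.04921 K/W
Q = ΔT/R_total = 130/0.04921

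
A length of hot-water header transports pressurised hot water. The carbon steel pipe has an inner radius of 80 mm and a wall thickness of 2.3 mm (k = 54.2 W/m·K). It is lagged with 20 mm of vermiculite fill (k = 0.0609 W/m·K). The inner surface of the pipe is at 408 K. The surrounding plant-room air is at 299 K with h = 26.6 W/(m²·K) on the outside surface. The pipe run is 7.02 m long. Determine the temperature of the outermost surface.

Per-layer cylindrical resistances, series-summed:
R_carbon steel pipe wall = ln(82.3/80)/(2π×54.2×7.02) = 1.186×10^-5 K/W
R_vermiculite fill = ln(102.3/82.3)/(2π×0.0609×7.02) = 0.08098 K/W
R_outer film = 1/(h_o·2πr_oL) = 1/(26.6×2π×0.1023×7.02) = 0.008332 K/W
R_total = 0.08933 K/W
Q = ΔT/R_total = 109/0.08933
Q = 1220 W
T_interface = T_inner − Q·ΣR(inner→interface) = 408 − 1220×0.081

T ≈ 309 K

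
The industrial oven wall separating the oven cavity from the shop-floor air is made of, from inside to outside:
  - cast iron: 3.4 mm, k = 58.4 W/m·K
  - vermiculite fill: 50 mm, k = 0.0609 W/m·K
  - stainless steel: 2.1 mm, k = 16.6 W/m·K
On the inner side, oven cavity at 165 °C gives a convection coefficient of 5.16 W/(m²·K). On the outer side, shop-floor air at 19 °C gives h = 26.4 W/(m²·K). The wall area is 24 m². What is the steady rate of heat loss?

Q ≈ 3330 W

Thermal resistances in series:
R_inner film = 1/(h_i·A) = 1/(5.16×24) = 0.008075 K/W
R_cast iron = L/(kA) = 0.0034/(58.4×24) = 2.426×10^-6 K/W
R_vermiculite fill = L/(kA) = 0.05/(0.0609×24) = 0.03421 K/W
R_stainless steel = L/(kA) = 0.0021/(16.6×24) = 5.271×10^-6 K/W
R_outer film = 1/(h_o·A) = 1/(26.4×24) = 0.001578 K/W
R_total = 0.04387 K/W
Q = ΔT / R_total = 146 / 0.04387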